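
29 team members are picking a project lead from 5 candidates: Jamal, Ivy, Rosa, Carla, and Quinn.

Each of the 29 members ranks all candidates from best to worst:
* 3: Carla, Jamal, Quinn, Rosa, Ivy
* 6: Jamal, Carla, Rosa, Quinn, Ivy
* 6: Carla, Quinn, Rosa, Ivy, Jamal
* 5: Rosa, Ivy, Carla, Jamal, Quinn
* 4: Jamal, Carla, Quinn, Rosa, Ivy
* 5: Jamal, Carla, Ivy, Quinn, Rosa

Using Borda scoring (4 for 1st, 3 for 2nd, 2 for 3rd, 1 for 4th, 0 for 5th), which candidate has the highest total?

Carla

Jamal: 3×3 + 6×4 + 6×0 + 5×1 + 4×4 + 5×4 = 74
Ivy: 3×0 + 6×0 + 6×1 + 5×3 + 4×0 + 5×2 = 31
Rosa: 3×1 + 6×2 + 6×2 + 5×4 + 4×1 + 5×0 = 51
Carla: 3×4 + 6×3 + 6×4 + 5×2 + 4×3 + 5×3 = 91
Quinn: 3×2 + 6×1 + 6×3 + 5×0 + 4×2 + 5×1 = 43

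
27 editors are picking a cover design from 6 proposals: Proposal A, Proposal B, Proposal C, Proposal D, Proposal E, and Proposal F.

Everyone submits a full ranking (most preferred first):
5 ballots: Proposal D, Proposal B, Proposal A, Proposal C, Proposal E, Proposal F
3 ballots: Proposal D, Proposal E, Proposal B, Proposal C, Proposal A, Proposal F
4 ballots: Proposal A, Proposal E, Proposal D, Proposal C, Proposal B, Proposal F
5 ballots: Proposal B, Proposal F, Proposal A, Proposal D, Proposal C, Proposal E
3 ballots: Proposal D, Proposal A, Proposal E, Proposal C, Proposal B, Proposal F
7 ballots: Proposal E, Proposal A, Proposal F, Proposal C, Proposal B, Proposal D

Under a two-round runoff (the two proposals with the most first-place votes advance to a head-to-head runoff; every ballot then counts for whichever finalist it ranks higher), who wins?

Proposal D

Round 1 first-place votes: Proposal A 4, Proposal B 5, Proposal C 0, Proposal D 11, Proposal E 7, Proposal F 0. Proposal D and Proposal E advance.
Runoff: Proposal D is ranked above Proposal E on 16 ballots, Proposal E above Proposal D on 11.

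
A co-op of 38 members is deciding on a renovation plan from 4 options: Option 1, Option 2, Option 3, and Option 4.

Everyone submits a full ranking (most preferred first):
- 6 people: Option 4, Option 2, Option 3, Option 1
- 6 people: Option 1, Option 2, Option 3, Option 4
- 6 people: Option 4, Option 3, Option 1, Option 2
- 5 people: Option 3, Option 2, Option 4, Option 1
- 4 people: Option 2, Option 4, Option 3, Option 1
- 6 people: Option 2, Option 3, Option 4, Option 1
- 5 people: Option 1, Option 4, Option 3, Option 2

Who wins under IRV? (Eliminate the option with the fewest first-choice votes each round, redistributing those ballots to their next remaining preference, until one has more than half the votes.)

Option 2

Round 1: Option 1 11, Option 2 10, Option 3 5, Option 4 12. Option 3 eliminated.
Round 2: Option 1 11, Option 2 15, Option 4 12. Option 1 eliminated.
Round 3: Option 2 21, Option 4 17. Option 2 has a majority (≥20).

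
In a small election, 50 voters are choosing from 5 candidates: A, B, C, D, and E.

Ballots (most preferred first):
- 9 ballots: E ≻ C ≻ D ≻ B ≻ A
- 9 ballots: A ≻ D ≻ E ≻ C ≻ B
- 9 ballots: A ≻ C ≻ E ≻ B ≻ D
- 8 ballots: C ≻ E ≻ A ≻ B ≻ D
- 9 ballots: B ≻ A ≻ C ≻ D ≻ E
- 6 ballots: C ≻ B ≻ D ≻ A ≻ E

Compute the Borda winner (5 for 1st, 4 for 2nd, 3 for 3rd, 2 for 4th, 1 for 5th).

C

A: 9×1 + 9×5 + 9×5 + 8×3 + 9×4 + 6×2 = 171
B: 9×2 + 9×1 + 9×2 + 8×2 + 9×5 + 6×4 = 130
C: 9×4 + 9×2 + 9×4 + 8×5 + 9×3 + 6×5 = 187
D: 9×3 + 9×4 + 9×1 + 8×1 + 9×2 + 6×3 = 116
E: 9×5 + 9×3 + 9×3 + 8×4 + 9×1 + 6×1 = 146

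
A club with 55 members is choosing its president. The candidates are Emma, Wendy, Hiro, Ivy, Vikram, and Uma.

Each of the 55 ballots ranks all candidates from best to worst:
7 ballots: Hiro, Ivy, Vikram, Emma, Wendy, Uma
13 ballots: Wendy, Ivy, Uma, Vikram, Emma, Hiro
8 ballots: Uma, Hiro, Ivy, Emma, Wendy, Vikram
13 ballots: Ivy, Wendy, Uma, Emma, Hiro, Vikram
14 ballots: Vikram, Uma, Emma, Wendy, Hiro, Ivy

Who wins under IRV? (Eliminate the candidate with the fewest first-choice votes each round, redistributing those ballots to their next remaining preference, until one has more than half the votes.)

Ivy

Round 1: Emma 0, Wendy 13, Hiro 7, Ivy 13, Vikram 14, Uma 8. Emma eliminated.
Round 2: Wendy 13, Hiro 7, Ivy 13, Vikram 14, Uma 8. Hiro eliminated.
Round 3: Wendy 13, Ivy 20, Vikram 14, Uma 8. Uma eliminated.
Round 4: Wendy 13, Ivy 28, Vikram 14. Ivy has a majority (≥28).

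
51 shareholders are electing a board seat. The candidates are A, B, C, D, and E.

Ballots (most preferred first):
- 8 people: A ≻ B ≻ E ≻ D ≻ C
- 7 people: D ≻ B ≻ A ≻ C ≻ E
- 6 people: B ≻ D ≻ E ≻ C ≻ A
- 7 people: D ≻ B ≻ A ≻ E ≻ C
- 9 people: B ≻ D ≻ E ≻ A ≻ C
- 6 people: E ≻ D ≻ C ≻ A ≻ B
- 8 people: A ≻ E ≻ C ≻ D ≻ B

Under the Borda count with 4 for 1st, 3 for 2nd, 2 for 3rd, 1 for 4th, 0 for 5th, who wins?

A: 8×4 + 7×2 + 6×0 + 7×2 + 9×1 + 6×1 + 8×4 = 107
B: 8×3 + 7×3 + 6×4 + 7×3 + 9×4 + 6×0 + 8×0 = 126
C: 8×0 + 7×1 + 6×1 + 7×0 + 9×0 + 6×2 + 8×2 = 41
D: 8×1 + 7×4 + 6×3 + 7×4 + 9×3 + 6×3 + 8×1 = 135
E: 8×2 + 7×0 + 6×2 + 7×1 + 9×2 + 6×4 + 8×3 = 101

D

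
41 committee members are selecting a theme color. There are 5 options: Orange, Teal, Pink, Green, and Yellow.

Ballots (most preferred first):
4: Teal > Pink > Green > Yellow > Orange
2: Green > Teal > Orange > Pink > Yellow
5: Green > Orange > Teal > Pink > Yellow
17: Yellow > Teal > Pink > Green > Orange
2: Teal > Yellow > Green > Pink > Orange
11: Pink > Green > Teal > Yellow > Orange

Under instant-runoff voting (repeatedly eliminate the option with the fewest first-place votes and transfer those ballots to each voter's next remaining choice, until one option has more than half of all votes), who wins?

Pink

Round 1: Orange 0, Teal 6, Pink 11, Green 7, Yellow 17. Orange eliminated.
Round 2: Teal 6, Pink 11, Green 7, Yellow 17. Teal eliminated.
Round 3: Pink 15, Green 7, Yellow 19. Green eliminated.
Round 4: Pink 22, Yellow 19. Pink has a majority (≥21).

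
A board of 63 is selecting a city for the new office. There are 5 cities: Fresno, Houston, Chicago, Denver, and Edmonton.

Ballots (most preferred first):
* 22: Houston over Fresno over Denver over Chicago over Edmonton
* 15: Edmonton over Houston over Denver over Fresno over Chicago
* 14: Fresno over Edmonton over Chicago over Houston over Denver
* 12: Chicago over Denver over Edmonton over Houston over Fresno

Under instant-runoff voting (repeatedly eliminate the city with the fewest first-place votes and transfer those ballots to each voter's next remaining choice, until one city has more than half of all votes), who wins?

Round 1: Fresno 14, Houston 22, Chicago 12, Denver 0, Edmonton 15. Denver eliminated.
Round 2: Fresno 14, Houston 22, Chicago 12, Edmonton 15. Chicago eliminated.
Round 3: Fresno 14, Houston 22, Edmonton 27. Fresno eliminated.
Round 4: Houston 22, Edmonton 41. Edmonton has a majority (≥32).

Edmonton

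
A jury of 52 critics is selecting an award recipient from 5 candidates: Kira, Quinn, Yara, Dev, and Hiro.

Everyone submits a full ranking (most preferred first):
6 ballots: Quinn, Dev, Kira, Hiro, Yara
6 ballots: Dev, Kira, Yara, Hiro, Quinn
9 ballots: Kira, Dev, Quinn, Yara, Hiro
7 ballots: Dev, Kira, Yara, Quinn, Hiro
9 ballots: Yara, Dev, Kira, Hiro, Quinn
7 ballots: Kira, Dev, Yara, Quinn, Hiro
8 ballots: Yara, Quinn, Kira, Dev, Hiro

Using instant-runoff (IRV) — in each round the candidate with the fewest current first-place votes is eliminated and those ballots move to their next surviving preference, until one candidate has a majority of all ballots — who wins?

Dev

Round 1: Kira 16, Quinn 6, Yara 17, Dev 13, Hiro 0. Hiro eliminated.
Round 2: Kira 16, Quinn 6, Yara 17, Dev 13. Quinn eliminated.
Round 3: Kira 16, Yara 17, Dev 19. Kira eliminated.
Round 4: Yara 17, Dev 35. Dev has a majority (≥27).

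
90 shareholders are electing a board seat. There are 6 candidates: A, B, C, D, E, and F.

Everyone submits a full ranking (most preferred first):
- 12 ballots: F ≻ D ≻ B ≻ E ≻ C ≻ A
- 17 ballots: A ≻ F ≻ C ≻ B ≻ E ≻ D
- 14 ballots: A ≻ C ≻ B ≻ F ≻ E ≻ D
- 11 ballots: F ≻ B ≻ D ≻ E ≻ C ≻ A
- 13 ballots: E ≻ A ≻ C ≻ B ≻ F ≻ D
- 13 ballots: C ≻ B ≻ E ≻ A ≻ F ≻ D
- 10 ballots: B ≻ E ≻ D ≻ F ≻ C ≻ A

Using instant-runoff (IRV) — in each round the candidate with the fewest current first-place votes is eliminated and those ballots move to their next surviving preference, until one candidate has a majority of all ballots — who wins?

E

Round 1: A 31, B 10, C 13, D 0, E 13, F 23. D eliminated.
Round 2: A 31, B 10, C 13, E 13, F 23. B eliminated.
Round 3: A 31, C 13, E 23, F 23. C eliminated.
Round 4: A 31, E 36, F 23. F eliminated.
Round 5: A 31, E 59. E has a majority (≥46).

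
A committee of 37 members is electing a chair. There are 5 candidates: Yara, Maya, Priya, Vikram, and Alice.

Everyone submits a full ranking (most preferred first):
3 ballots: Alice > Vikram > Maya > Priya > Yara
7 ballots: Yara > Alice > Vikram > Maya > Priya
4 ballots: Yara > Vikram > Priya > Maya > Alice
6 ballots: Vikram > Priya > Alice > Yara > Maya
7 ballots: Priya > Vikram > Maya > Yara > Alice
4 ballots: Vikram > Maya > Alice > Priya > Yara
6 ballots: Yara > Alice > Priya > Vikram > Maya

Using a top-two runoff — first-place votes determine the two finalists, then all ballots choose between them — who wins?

Round 1 first-place votes: Yara 17, Maya 0, Priya 7, Vikram 10, Alice 3. Yara and Vikram advance.
Runoff: Yara is ranked above Vikram on 17 ballots, Vikram above Yara on 20.

Vikram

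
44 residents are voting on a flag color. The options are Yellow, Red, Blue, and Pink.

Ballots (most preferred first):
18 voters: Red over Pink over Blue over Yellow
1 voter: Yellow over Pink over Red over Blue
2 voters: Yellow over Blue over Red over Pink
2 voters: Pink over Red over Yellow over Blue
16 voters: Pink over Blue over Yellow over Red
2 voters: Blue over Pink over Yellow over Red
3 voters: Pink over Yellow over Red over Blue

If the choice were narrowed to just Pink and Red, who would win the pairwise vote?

Pink is ranked above Red on 24 ballots; Red above Pink on 20.

Pink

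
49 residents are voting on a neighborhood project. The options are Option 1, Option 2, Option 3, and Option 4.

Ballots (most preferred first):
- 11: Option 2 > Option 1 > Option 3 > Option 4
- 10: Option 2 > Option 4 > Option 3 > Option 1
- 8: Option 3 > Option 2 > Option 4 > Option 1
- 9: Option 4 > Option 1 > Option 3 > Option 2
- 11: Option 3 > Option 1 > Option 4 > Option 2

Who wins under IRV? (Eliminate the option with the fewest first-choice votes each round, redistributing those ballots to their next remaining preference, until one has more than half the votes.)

Round 1: Option 1 0, Option 2 21, Option 3 19, Option 4 9. Option 1 eliminated.
Round 2: Option 2 21, Option 3 19, Option 4 9. Option 4 eliminated.
Round 3: Option 2 21, Option 3 28. Option 3 has a majority (≥25).

Option 3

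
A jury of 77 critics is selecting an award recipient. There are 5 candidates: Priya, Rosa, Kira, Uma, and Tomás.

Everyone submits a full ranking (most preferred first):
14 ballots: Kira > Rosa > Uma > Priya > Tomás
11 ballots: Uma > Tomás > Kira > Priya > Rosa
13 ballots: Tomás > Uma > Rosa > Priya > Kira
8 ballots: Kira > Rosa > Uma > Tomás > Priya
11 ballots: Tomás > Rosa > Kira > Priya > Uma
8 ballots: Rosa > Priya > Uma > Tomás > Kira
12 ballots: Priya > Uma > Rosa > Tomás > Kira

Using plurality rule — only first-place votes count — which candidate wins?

Tomás

First-place votes: Priya 12, Rosa 8, Kira 22, Uma 11, Tomás 24.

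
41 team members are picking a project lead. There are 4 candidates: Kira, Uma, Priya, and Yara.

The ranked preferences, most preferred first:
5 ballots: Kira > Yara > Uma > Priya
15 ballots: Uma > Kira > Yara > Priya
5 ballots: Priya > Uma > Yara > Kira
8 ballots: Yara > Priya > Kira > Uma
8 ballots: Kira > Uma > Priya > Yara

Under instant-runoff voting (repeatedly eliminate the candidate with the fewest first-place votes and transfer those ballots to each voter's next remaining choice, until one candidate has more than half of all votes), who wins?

Round 1: Kira 13, Uma 15, Priya 5, Yara 8. Priya eliminated.
Round 2: Kira 13, Uma 20, Yara 8. Yara eliminated.
Round 3: Kira 21, Uma 20. Kira has a majority (≥21).

Kira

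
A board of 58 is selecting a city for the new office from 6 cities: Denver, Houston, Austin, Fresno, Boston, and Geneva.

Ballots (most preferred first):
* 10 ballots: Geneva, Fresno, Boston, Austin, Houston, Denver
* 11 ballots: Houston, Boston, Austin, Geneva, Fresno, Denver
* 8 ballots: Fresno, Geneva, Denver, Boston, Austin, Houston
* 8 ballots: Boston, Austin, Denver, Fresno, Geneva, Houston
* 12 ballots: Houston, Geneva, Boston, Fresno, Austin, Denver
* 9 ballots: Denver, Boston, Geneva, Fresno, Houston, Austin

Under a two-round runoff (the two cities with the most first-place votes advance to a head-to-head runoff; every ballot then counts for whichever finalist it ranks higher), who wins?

Geneva

Round 1 first-place votes: Denver 9, Houston 23, Austin 0, Fresno 8, Boston 8, Geneva 10. Houston and Geneva advance.
Runoff: Houston is ranked above Geneva on 23 ballots, Geneva above Houston on 35.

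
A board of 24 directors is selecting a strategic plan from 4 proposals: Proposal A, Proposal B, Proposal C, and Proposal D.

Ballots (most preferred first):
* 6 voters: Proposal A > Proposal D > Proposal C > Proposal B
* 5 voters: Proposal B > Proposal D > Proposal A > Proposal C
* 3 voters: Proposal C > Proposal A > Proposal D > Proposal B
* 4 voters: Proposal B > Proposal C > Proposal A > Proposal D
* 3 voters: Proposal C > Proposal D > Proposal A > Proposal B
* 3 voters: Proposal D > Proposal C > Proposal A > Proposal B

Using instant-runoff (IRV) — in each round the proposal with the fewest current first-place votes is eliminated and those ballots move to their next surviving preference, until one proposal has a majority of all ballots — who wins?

Round 1: Proposal A 6, Proposal B 9, Proposal C 6, Proposal D 3. Proposal D eliminated.
Round 2: Proposal A 6, Proposal B 9, Proposal C 9. Proposal A eliminated.
Round 3: Proposal B 9, Proposal C 15. Proposal C has a majority (≥13).

Proposal C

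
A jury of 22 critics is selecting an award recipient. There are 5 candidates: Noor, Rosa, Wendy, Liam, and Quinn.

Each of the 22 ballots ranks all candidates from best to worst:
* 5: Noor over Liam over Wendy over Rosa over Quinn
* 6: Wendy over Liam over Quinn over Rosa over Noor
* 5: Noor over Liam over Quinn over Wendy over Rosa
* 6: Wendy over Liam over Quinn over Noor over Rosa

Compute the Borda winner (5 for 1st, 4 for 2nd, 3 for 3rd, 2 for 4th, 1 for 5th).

Liam

Noor: 5×5 + 6×1 + 5×5 + 6×2 = 68
Rosa: 5×2 + 6×2 + 5×1 + 6×1 = 33
Wendy: 5×3 + 6×5 + 5×2 + 6×5 = 85
Liam: 5×4 + 6×4 + 5×4 + 6×4 = 88
Quinn: 5×1 + 6×3 + 5×3 + 6×3 = 56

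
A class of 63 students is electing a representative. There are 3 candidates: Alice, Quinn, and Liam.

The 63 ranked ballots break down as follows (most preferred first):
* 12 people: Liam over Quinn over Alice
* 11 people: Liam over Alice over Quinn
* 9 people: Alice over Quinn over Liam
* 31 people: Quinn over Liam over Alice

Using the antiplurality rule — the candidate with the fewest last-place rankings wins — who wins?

Last-place votes: Alice 43, Quinn 11, Liam 9.

Liam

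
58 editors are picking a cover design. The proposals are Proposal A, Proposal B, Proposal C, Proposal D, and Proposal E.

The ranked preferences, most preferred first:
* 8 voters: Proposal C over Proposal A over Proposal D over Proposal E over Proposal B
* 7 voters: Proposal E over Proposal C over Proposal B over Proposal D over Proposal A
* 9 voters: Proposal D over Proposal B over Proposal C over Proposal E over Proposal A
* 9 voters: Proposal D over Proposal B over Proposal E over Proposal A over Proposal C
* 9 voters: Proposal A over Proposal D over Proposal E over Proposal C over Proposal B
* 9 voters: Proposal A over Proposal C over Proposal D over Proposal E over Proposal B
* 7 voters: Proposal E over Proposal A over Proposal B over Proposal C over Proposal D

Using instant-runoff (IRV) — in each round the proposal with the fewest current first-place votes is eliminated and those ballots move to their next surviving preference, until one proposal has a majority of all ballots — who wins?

Round 1: Proposal A 18, Proposal B 0, Proposal C 8, Proposal D 18, Proposal E 14. Proposal B eliminated.
Round 2: Proposal A 18, Proposal C 8, Proposal D 18, Proposal E 14. Proposal C eliminated.
Round 3: Proposal A 26, Proposal D 18, Proposal E 14. Proposal E eliminated.
Round 4: Proposal A 33, Proposal D 25. Proposal A has a majority (≥30).

Proposal A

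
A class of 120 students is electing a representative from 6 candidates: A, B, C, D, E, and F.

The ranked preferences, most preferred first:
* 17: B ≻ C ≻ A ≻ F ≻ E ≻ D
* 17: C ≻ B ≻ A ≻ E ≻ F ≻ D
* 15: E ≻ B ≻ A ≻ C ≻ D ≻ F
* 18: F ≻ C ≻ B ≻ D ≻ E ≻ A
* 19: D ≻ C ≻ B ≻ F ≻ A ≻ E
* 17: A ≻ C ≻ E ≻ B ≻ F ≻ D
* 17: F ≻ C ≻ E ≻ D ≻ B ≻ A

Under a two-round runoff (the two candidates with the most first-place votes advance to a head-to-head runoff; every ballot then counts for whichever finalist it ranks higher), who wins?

F

Round 1 first-place votes: A 17, B 17, C 17, D 19, E 15, F 35. F and D advance.
Runoff: F is ranked above D on 86 ballots, D above F on 34.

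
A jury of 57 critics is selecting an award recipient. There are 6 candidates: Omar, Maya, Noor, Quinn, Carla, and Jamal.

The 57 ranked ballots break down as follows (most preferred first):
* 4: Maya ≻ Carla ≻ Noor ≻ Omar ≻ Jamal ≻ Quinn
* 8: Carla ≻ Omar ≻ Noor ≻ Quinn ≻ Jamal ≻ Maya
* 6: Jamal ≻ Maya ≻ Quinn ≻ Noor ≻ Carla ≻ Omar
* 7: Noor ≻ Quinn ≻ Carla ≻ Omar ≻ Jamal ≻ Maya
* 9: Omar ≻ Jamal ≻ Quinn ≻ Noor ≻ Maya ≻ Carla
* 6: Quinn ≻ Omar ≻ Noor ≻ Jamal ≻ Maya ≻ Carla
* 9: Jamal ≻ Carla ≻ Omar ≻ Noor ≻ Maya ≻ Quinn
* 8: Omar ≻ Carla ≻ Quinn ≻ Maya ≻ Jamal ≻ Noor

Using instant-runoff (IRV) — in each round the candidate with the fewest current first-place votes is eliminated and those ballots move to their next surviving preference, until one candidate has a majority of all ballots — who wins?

Round 1: Omar 17, Maya 4, Noor 7, Quinn 6, Carla 8, Jamal 15. Maya eliminated.
Round 2: Omar 17, Noor 7, Quinn 6, Carla 12, Jamal 15. Quinn eliminated.
Round 3: Omar 23, Noor 7, Carla 12, Jamal 15. Noor eliminated.
Round 4: Omar 23, Carla 19, Jamal 15. Jamal eliminated.
Round 5: Omar 23, Carla 34. Carla has a majority (≥29).

Carla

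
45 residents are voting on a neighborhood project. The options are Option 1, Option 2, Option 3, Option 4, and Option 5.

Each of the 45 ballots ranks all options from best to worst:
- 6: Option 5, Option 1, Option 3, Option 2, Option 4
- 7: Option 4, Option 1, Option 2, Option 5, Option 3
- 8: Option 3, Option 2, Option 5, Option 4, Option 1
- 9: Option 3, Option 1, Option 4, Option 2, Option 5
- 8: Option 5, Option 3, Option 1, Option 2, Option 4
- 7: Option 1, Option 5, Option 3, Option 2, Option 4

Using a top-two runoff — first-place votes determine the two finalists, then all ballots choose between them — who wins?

Round 1 first-place votes: Option 1 7, Option 2 0, Option 3 17, Option 4 7, Option 5 14. Option 3 and Option 5 advance.
Runoff: Option 3 is ranked above Option 5 on 17 ballots, Option 5 above Option 3 on 28.

Option 5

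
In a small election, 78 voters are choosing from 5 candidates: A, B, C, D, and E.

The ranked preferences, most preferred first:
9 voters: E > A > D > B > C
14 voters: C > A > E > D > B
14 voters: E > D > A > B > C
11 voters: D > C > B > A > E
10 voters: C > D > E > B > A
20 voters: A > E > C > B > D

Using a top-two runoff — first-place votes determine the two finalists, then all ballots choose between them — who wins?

E

Round 1 first-place votes: A 20, B 0, C 24, D 11, E 23. C and E advance.
Runoff: C is ranked above E on 35 ballots, E above C on 43.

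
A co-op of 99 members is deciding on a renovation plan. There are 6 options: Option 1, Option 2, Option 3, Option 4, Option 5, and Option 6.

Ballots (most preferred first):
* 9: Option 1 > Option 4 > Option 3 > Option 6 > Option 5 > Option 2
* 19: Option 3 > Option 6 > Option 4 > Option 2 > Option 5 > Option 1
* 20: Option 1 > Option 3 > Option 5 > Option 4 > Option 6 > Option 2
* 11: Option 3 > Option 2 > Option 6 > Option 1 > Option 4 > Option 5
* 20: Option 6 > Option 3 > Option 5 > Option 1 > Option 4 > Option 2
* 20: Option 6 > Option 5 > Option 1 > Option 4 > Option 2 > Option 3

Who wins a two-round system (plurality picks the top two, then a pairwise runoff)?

Option 3

Round 1 first-place votes: Option 1 29, Option 2 0, Option 3 30, Option 4 0, Option 5 0, Option 6 40. Option 6 and Option 3 advance.
Runoff: Option 6 is ranked above Option 3 on 40 ballots, Option 3 above Option 6 on 59.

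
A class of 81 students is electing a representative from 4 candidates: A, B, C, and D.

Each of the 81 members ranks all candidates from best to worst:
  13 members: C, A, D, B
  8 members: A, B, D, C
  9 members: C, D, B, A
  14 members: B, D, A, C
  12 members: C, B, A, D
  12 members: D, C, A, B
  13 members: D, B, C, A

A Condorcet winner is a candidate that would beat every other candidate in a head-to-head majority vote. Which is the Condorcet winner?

D vs A: 48–33
D vs B: 47–34
D vs C: 47–34
D beats every other candidate.

D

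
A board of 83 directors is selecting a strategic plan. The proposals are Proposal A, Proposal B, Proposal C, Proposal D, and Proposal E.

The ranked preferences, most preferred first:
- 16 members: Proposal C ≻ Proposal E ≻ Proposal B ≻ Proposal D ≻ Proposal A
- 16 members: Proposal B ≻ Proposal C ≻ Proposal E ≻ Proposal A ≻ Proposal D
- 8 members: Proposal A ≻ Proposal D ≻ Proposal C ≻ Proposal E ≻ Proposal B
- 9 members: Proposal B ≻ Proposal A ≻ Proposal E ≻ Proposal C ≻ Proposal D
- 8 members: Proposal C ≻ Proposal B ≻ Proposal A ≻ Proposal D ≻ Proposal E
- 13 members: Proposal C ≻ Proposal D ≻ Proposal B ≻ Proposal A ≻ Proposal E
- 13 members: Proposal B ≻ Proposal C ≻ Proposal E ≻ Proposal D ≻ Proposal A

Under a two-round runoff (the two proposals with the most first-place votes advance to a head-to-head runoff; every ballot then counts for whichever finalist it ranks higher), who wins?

Proposal C

Round 1 first-place votes: Proposal A 8, Proposal B 38, Proposal C 37, Proposal D 0, Proposal E 0. Proposal B and Proposal C advance.
Runoff: Proposal B is ranked above Proposal C on 38 ballots, Proposal C above Proposal B on 45.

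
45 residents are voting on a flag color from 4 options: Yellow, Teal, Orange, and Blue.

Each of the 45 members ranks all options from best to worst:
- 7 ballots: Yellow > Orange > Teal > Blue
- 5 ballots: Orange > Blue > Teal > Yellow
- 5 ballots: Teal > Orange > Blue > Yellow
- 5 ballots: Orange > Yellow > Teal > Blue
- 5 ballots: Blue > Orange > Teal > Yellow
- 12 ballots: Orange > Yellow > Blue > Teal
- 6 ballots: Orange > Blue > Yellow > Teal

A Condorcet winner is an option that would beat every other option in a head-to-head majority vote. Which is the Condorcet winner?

Orange vs Yellow: 38–7
Orange vs Teal: 40–5
Orange vs Blue: 40–5
Orange beats every other option.

Orange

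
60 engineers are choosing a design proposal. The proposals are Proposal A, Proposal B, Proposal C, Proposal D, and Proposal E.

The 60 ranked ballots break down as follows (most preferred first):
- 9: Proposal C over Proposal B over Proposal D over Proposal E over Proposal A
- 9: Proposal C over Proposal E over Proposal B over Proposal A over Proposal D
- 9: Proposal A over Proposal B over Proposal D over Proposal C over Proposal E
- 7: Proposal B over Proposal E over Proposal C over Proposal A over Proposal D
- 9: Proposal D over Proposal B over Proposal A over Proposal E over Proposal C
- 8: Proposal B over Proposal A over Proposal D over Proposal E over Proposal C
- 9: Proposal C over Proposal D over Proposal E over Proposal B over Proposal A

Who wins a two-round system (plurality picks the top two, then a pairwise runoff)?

Proposal B

Round 1 first-place votes: Proposal A 9, Proposal B 15, Proposal C 27, Proposal D 9, Proposal E 0. Proposal C and Proposal B advance.
Runoff: Proposal C is ranked above Proposal B on 27 ballots, Proposal B above Proposal C on 33.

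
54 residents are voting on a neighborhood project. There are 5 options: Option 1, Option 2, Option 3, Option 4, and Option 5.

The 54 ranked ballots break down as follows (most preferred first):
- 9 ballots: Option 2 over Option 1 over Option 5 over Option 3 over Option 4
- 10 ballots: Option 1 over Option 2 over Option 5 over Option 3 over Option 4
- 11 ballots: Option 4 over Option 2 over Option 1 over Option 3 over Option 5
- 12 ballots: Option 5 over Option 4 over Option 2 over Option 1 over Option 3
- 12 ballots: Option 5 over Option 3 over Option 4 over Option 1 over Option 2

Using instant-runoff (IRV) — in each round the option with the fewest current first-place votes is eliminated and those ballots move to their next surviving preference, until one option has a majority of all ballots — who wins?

Option 1

Round 1: Option 1 10, Option 2 9, Option 3 0, Option 4 11, Option 5 24. Option 3 eliminated.
Round 2: Option 1 10, Option 2 9, Option 4 11, Option 5 24. Option 2 eliminated.
Round 3: Option 1 19, Option 4 11, Option 5 24. Option 4 eliminated.
Round 4: Option 1 30, Option 5 24. Option 1 has a majority (≥28).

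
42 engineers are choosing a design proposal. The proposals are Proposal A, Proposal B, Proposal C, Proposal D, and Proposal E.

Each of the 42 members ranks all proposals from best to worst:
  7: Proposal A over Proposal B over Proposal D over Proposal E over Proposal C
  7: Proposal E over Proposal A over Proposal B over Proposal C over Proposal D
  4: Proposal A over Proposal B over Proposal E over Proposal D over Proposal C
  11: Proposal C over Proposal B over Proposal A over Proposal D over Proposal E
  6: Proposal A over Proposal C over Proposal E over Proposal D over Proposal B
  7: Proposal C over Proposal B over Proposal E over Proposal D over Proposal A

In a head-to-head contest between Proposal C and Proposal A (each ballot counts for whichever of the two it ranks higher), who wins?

Proposal A

Proposal C is ranked above Proposal A on 18 ballots; Proposal A above Proposal C on 24.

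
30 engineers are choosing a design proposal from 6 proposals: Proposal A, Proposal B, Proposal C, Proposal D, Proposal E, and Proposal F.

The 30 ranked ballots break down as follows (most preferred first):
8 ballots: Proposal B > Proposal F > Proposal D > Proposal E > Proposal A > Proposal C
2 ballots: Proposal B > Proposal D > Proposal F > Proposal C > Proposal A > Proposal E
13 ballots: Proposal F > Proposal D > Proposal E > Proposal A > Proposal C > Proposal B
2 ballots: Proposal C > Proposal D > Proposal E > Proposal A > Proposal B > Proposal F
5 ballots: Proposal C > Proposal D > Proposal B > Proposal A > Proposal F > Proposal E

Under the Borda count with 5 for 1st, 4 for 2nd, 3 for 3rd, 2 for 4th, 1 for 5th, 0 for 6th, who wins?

Proposal D

Proposal A: 8×1 + 2×1 + 13×2 + 2×2 + 5×2 = 50
Proposal B: 8×5 + 2×5 + 13×0 + 2×1 + 5×3 = 67
Proposal C: 8×0 + 2×2 + 13×1 + 2×5 + 5×5 = 52
Proposal D: 8×3 + 2×4 + 13×4 + 2×4 + 5×4 = 112
Proposal E: 8×2 + 2×0 + 13×3 + 2×3 + 5×0 = 61
Proposal F: 8×4 + 2×3 + 13×5 + 2×0 + 5×1 = 108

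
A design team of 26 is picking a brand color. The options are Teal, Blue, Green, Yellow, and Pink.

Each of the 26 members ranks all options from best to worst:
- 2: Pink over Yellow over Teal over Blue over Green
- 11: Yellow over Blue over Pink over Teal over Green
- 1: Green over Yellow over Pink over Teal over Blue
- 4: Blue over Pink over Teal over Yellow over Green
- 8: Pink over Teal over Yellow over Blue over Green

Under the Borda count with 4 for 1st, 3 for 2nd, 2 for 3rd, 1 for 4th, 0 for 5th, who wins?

Teal: 2×2 + 11×1 + 1×1 + 4×2 + 8×3 = 48
Blue: 2×1 + 11×3 + 1×0 + 4×4 + 8×1 = 59
Green: 2×0 + 11×0 + 1×4 + 4×0 + 8×0 = 4
Yellow: 2×3 + 11×4 + 1×3 + 4×1 + 8×2 = 73
Pink: 2×4 + 11×2 + 1×2 + 4×3 + 8×4 = 76

Pink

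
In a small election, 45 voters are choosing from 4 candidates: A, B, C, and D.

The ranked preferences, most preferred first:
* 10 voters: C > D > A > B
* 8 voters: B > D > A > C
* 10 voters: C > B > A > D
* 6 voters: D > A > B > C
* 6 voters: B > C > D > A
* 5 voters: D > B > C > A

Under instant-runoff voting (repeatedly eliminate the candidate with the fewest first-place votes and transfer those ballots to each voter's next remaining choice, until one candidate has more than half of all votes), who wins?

Round 1: A 0, B 14, C 20, D 11. A eliminated.
Round 2: B 14, C 20, D 11. D eliminated.
Round 3: B 25, C 20. B has a majority (≥23).

B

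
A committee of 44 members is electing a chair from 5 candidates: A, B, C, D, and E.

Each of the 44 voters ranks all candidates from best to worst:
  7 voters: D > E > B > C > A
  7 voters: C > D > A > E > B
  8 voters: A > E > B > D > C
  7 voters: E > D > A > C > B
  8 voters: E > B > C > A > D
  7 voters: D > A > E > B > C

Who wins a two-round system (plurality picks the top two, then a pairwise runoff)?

E

Round 1 first-place votes: A 8, B 0, C 7, D 14, E 15. E and D advance.
Runoff: E is ranked above D on 23 ballots, D above E on 21.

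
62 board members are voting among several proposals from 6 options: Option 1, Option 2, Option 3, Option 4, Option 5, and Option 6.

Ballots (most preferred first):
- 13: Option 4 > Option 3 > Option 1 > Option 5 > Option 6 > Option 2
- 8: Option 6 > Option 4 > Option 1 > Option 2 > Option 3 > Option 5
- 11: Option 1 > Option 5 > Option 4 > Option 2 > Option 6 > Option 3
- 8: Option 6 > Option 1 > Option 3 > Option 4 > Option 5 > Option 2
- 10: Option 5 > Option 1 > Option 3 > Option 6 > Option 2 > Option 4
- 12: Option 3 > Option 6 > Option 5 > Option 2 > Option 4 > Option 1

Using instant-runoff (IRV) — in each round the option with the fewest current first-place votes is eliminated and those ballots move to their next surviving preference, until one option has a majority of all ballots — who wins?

Option 1

Round 1: Option 1 11, Option 2 0, Option 3 12, Option 4 13, Option 5 10, Option 6 16. Option 2 eliminated.
Round 2: Option 1 11, Option 3 12, Option 4 13, Option 5 10, Option 6 16. Option 5 eliminated.
Round 3: Option 1 21, Option 3 12, Option 4 13, Option 6 16. Option 3 eliminated.
Round 4: Option 1 21, Option 4 13, Option 6 28. Option 4 eliminated.
Round 5: Option 1 34, Option 6 28. Option 1 has a majority (≥32).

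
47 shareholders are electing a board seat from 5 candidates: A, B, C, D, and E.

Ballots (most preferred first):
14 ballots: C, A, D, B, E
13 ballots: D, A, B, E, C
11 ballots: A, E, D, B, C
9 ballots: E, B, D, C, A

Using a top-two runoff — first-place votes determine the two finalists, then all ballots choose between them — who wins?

Round 1 first-place votes: A 11, B 0, C 14, D 13, E 9. C and D advance.
Runoff: C is ranked above D on 14 ballots, D above C on 33.

D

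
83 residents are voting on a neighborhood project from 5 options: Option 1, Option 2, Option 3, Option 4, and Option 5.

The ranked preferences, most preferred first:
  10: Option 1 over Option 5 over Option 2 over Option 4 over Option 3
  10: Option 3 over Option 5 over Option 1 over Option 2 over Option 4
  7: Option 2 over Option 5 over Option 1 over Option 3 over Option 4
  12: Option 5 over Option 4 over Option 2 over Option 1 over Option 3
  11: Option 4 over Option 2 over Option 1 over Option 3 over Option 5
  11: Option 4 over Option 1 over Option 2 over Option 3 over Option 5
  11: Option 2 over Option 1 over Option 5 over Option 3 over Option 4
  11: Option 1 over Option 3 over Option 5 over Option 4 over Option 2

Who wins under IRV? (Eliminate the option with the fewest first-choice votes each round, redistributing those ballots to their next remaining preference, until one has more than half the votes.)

Option 1

Round 1: Option 1 21, Option 2 18, Option 3 10, Option 4 22, Option 5 12. Option 3 eliminated.
Round 2: Option 1 21, Option 2 18, Option 4 22, Option 5 22. Option 2 eliminated.
Round 3: Option 1 32, Option 4 22, Option 5 29. Option 4 eliminated.
Round 4: Option 1 54, Option 5 29. Option 1 has a majority (≥42).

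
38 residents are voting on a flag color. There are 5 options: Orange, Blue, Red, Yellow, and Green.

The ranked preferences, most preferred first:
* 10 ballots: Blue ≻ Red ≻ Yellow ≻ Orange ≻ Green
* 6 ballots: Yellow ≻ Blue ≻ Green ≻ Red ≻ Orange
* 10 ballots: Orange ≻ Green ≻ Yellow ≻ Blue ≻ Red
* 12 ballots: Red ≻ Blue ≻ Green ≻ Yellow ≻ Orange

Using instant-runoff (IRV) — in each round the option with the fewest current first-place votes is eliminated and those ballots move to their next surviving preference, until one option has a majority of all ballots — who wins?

Blue

Round 1: Orange 10, Blue 10, Red 12, Yellow 6, Green 0. Green eliminated.
Round 2: Orange 10, Blue 10, Red 12, Yellow 6. Yellow eliminated.
Round 3: Orange 10, Blue 16, Red 12. Orange eliminated.
Round 4: Blue 26, Red 12. Blue has a majority (≥20).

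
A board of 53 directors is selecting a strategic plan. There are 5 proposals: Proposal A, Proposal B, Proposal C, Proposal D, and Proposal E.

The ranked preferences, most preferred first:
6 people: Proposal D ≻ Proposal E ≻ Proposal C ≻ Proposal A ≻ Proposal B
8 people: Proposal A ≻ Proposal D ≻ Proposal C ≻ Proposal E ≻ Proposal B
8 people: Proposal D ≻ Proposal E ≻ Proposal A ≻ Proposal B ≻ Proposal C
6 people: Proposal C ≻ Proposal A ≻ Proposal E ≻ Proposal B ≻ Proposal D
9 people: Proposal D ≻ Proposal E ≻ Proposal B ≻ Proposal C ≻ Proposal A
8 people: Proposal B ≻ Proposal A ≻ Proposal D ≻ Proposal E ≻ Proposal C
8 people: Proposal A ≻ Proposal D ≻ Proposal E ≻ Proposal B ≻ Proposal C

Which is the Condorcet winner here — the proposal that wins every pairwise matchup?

Proposal A vs Proposal B: 36–17
Proposal A vs Proposal C: 32–21
Proposal A vs Proposal D: 30–23
Proposal A vs Proposal E: 30–23
Proposal A beats every other proposal.

Proposal A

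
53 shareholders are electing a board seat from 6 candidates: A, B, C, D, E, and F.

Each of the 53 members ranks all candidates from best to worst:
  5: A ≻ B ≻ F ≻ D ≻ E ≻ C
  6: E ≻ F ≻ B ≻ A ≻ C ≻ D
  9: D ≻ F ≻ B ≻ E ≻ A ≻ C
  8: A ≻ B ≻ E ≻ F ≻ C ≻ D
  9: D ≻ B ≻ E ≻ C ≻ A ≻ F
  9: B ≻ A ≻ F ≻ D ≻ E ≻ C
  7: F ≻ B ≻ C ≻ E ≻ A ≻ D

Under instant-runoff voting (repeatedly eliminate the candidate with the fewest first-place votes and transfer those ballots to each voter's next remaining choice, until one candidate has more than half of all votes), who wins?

A

Round 1: A 13, B 9, C 0, D 18, E 6, F 7. C eliminated.
Round 2: A 13, B 9, D 18, E 6, F 7. E eliminated.
Round 3: A 13, B 9, D 18, F 13. B eliminated.
Round 4: A 22, D 18, F 13. F eliminated.
Round 5: A 35, D 18. A has a majority (≥27).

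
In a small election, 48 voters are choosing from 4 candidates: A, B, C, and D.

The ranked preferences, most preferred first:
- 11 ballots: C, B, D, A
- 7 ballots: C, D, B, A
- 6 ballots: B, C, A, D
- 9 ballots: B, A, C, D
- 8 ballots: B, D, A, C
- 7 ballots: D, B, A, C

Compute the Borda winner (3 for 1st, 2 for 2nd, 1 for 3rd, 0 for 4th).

A: 11×0 + 7×0 + 6×1 + 9×2 + 8×1 + 7×1 = 39
B: 11×2 + 7×1 + 6×3 + 9×3 + 8×3 + 7×2 = 112
C: 11×3 + 7×3 + 6×2 + 9×1 + 8×0 + 7×0 = 75
D: 11×1 + 7×2 + 6×0 + 9×0 + 8×2 + 7×3 = 62

B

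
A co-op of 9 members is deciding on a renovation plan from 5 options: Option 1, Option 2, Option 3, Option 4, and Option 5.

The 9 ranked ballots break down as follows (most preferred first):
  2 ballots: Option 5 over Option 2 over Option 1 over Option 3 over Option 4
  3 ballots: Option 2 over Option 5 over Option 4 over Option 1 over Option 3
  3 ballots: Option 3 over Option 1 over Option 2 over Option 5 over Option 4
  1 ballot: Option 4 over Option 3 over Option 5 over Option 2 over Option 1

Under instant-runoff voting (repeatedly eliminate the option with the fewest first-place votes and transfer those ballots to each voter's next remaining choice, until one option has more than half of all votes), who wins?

Round 1: Option 1 0, Option 2 3, Option 3 3, Option 4 1, Option 5 2. Option 1 eliminated.
Round 2: Option 2 3, Option 3 3, Option 4 1, Option 5 2. Option 4 eliminated.
Round 3: Option 2 3, Option 3 4, Option 5 2. Option 5 eliminated.
Round 4: Option 2 5, Option 3 4. Option 2 has a majority (≥5).

Option 2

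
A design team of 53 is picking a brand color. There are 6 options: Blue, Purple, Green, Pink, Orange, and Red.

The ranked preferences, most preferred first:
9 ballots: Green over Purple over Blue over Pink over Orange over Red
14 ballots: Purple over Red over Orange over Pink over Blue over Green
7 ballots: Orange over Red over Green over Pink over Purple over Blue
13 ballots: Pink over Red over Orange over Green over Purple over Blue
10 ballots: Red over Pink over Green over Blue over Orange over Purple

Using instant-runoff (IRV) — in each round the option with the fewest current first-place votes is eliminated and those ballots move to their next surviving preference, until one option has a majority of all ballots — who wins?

Round 1: Blue 0, Purple 14, Green 9, Pink 13, Orange 7, Red 10. Blue eliminated.
Round 2: Purple 14, Green 9, Pink 13, Orange 7, Red 10. Orange eliminated.
Round 3: Purple 14, Green 9, Pink 13, Red 17. Green eliminated.
Round 4: Purple 23, Pink 13, Red 17. Pink eliminated.
Round 5: Purple 23, Red 30. Red has a majority (≥27).

Red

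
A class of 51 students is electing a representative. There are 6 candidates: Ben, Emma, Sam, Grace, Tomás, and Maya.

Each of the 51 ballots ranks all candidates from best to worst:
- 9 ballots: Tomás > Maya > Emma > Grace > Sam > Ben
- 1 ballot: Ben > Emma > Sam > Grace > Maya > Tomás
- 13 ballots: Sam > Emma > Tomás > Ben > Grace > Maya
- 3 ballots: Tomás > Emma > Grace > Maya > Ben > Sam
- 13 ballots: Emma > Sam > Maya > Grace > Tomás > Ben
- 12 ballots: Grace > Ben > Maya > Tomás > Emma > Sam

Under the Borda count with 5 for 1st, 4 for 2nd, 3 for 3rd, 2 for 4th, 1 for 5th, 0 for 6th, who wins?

Ben: 9×0 + 1×5 + 13×2 + 3×1 + 13×0 + 12×4 = 82
Emma: 9×3 + 1×4 + 13×4 + 3×4 + 13×5 + 12×1 = 172
Sam: 9×1 + 1×3 + 13×5 + 3×0 + 13×4 + 12×0 = 129
Grace: 9×2 + 1×2 + 13×1 + 3×3 + 13×2 + 12×5 = 128
Tomás: 9×5 + 1×0 + 13×3 + 3×5 + 13×1 + 12×2 = 136
Maya: 9×4 + 1×1 + 13×0 + 3×2 + 13×3 + 12×3 = 118

Emma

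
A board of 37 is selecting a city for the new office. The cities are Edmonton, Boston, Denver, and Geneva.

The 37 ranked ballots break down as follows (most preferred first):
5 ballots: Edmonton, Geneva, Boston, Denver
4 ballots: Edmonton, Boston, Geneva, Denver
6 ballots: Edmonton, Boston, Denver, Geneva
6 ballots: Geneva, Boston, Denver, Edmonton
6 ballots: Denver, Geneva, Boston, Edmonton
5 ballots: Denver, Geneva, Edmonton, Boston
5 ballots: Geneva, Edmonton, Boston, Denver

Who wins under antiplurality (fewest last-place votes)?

Boston

Last-place votes: Edmonton 12, Boston 5, Denver 14, Geneva 6.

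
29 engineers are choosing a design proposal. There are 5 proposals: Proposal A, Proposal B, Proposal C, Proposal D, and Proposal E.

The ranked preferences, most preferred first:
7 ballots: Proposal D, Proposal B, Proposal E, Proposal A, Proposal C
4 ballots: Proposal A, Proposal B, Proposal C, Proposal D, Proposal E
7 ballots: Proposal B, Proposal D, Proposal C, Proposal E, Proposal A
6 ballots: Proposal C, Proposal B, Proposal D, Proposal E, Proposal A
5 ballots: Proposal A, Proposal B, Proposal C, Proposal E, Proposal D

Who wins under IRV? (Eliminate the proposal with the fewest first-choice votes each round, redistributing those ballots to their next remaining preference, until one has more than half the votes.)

Round 1: Proposal A 9, Proposal B 7, Proposal C 6, Proposal D 7, Proposal E 0. Proposal E eliminated.
Round 2: Proposal A 9, Proposal B 7, Proposal C 6, Proposal D 7. Proposal C eliminated.
Round 3: Proposal A 9, Proposal B 13, Proposal D 7. Proposal D eliminated.
Round 4: Proposal A 9, Proposal B 20. Proposal B has a majority (≥15).

Proposal B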